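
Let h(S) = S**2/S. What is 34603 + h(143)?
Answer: 34746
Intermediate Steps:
h(S) = S
34603 + h(143) = 34603 + 143 = 34746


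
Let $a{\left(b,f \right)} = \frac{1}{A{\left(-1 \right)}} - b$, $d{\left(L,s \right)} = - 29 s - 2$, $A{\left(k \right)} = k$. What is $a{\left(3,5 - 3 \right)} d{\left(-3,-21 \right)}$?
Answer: $-2428$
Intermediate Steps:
$d{\left(L,s \right)} = -2 - 29 s$
$a{\left(b,f \right)} = -1 - b$ ($a{\left(b,f \right)} = \frac{1}{-1} - b = -1 - b$)
$a{\left(3,5 - 3 \right)} d{\left(-3,-21 \right)} = \left(-1 - 3\right) \left(-2 - -609\right) = \left(-1 - 3\right) \left(-2 + 609\right) = \left(-4\right) 607 = -2428$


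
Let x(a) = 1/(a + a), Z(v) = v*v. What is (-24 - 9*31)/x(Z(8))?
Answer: -38784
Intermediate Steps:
Z(v) = v²
x(a) = 1/(2*a)
(-24 - 9*31)/x(Z(8)) = (-24 - 9*31)/((1/(2*(8²)))) = (-24 - 279)/(((½)/64)) = -303/((½)*(1/64)) = -303/1/128 = -303*128 = -38784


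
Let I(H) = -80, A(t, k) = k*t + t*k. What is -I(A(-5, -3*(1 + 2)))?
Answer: 80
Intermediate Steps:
A(t, k) = 2*k*t (A(t, k) = k*t + k*t = 2*k*t)
-I(A(-5, -3*(1 + 2))) = -1*(-80) = 80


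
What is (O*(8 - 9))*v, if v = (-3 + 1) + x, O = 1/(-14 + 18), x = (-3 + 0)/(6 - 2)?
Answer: 11/16 ≈ 0.68750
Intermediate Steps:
x = -¾ (x = -3/4 = -3*¼ = -¾ ≈ -0.75000)
O = ¼ (O = 1/4 = ¼ ≈ 0.25000)
v = -11/4 (v = (-3 + 1) - ¾ = -2 - ¾ = -11/4 ≈ -2.7500)
(O*(8 - 9))*v = ((8 - 9)/4)*(-11/4) = ((¼)*(-1))*(-11/4) = -¼*(-11/4) = 11/16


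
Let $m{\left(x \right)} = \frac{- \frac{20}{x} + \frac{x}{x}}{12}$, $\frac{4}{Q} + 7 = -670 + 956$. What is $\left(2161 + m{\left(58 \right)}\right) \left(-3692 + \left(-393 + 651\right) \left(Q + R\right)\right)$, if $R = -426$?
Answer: $- \frac{1986241860358}{8091} \approx -2.4549 \cdot 10^{8}$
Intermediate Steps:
$Q = \frac{4}{279}$ ($Q = \frac{4}{-7 + \left(-670 + 956\right)} = \frac{4}{-7 + 286} = \frac{4}{279} \approx 0.014337$)
$m{\left(x \right)} = \frac{1}{12} - \frac{5}{3 x}$ ($m{\left(x \right)} = \left(- \frac{20}{x} + 1\right) \frac{1}{12} = \left(1 - \frac{20}{x}\right) \frac{1}{12} = \frac{1}{12} - \frac{5}{3 x}$)
$\left(2161 + m{\left(58 \right)}\right) \left(-3692 + \left(-393 + 651\right) \left(Q + R\right)\right) = \left(2161 + \frac{-20 + 58}{12 \cdot 58}\right) \left(-3692 + \left(-393 + 651\right) \left(\frac{4}{279} - 426\right)\right) = \left(2161 + \frac{1}{12} \cdot \frac{1}{58} \cdot 38\right) \left(-3692 + 258 \left(- \frac{118850}{279}\right)\right) = \left(2161 + \frac{19}{348}\right) \left(-3692 - \frac{10221100}{93}\right) = \frac{752047}{348} \left(- \frac{10564456}{93}\right) = - \frac{1986241860358}{8091}$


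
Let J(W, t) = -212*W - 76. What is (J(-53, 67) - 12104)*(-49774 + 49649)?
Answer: 118000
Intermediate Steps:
J(W, t) = -76 - 212*W
(J(-53, 67) - 12104)*(-49774 + 49649) = ((-76 - 212*(-53)) - 12104)*(-49774 + 49649) = ((-76 + 11236) - 12104)*(-125) = (11160 - 12104)*(-125) = -944*(-125) = 118000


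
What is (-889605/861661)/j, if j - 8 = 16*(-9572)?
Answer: 98845/14662023576 ≈ 6.7416e-6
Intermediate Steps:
j = -153144 (j = 8 + 16*(-9572) = 8 - 153152 = -153144)
(-889605/861661)/j = -889605/861661/(-153144) = -889605*1/861661*(-1/153144) = -889605/861661*(-1/153144) = 98845/14662023576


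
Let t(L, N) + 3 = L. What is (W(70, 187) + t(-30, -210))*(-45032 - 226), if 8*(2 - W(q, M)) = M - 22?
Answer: 9345777/4 ≈ 2.3364e+6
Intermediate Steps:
W(q, M) = 19/4 - M/8 (W(q, M) = 2 - (M - 22)/8 = 2 - (-22 + M)/8 = 2 + (11/4 - M/8) = 19/4 - M/8)
t(L, N) = -3 + L
(W(70, 187) + t(-30, -210))*(-45032 - 226) = ((19/4 - 1/8*187) + (-3 - 30))*(-45032 - 226) = ((19/4 - 187/8) - 33)*(-45258) = (-149/8 - 33)*(-45258) = -413/8*(-45258) = 9345777/4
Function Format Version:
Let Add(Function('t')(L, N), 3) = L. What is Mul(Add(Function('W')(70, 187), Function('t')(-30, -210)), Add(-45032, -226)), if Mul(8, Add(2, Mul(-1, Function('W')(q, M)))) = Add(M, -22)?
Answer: Rational(9345777, 4) ≈ 2.3364e+6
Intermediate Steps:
Function('W')(q, M) = Add(Rational(19, 4), Mul(Rational(-1, 8), M)) (Function('W')(q, M) = Add(2, Mul(Rational(-1, 8), Add(M, -22))) = Add(2, Mul(Rational(-1, 8), Add(-22, M))) = Add(2, Add(Rational(11, 4), Mul(Rational(-1, 8), M))) = Add(Rational(19, 4), Mul(Rational(-1, 8), M)))
Function('t')(L, N) = Add(-3, L)
Mul(Add(Function('W')(70, 187), Function('t')(-30, -210)), Add(-45032, -226)) = Mul(Add(Add(Rational(19, 4), Mul(Rational(-1, 8), 187)), Add(-3, -30)), Add(-45032, -226)) = Mul(Add(Add(Rational(19, 4), Rational(-187, 8)), -33), -45258) = Mul(Add(Rational(-149, 8), -33), -45258) = Mul(Rational(-413, 8), -45258) = Rational(9345777, 4)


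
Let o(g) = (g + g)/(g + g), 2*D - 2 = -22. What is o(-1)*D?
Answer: -10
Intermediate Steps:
D = -10 (D = 1 + (½)*(-22) = 1 - 11 = -10)
o(g) = 1 (o(g) = (2*g)/((2*g)) = (2*g)*(1/(2*g)) = 1)
o(-1)*D = 1*(-10) = -10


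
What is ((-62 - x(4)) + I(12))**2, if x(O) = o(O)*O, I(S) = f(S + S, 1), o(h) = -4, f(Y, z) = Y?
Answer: 484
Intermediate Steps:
I(S) = 2*S (I(S) = S + S = 2*S)
x(O) = -4*O
((-62 - x(4)) + I(12))**2 = ((-62 - (-4)*4) + 2*12)**2 = ((-62 - 1*(-16)) + 24)**2 = ((-62 + 16) + 24)**2 = (-46 + 24)**2 = (-22)**2 = 484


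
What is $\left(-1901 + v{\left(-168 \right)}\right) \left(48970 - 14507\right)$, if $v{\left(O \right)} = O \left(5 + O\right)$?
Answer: $878220629$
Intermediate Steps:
$\left(-1901 + v{\left(-168 \right)}\right) \left(48970 - 14507\right) = \left(-1901 - 168 \left(5 - 168\right)\right) \left(48970 - 14507\right) = \left(-1901 - -27384\right) 34463 = \left(-1901 + 27384\right) 34463 = 25483 \cdot 34463 = 878220629$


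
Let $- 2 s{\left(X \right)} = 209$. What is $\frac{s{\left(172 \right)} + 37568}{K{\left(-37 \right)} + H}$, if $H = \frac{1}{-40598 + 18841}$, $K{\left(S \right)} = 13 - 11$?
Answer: $\frac{1630186739}{87026} \approx 18732.0$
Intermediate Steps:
$s{\left(X \right)} = - \frac{209}{2}$ ($s{\left(X \right)} = \left(- \frac{1}{2}\right) 209 = - \frac{209}{2}$)
$K{\left(S \right)} = 2$
$H = - \frac{1}{21757}$ ($H = \frac{1}{-21757} = - \frac{1}{21757} \approx -4.5962 \cdot 10^{-5}$)
$\frac{s{\left(172 \right)} + 37568}{K{\left(-37 \right)} + H} = \frac{- \frac{209}{2} + 37568}{2 - \frac{1}{21757}} = \frac{74927}{2 \cdot \frac{43513}{21757}} = \frac{74927}{2} \cdot \frac{21757}{43513} = \frac{1630186739}{87026}$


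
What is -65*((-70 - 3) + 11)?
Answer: 4030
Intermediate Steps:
-65*((-70 - 3) + 11) = -65*(-73 + 11) = -65*(-62) = 4030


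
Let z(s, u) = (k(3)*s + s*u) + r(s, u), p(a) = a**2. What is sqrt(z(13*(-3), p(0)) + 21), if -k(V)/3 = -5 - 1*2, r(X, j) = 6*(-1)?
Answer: 2*I*sqrt(201) ≈ 28.355*I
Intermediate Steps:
r(X, j) = -6
k(V) = 21 (k(V) = -3*(-5 - 1*2) = -3*(-5 - 2) = -3*(-7) = 21)
z(s, u) = -6 + 21*s + s*u (z(s, u) = (21*s + s*u) - 6 = -6 + 21*s + s*u)
sqrt(z(13*(-3), p(0)) + 21) = sqrt((-6 + 21*(13*(-3)) + (13*(-3))*0**2) + 21) = sqrt((-6 + 21*(-39) - 39*0) + 21) = sqrt((-6 - 819 + 0) + 21) = sqrt(-825 + 21) = sqrt(-804) = 2*I*sqrt(201)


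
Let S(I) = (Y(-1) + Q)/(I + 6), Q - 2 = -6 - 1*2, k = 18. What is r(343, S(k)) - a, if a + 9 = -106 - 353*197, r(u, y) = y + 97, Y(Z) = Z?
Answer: 1674065/24 ≈ 69753.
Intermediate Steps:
Q = -6 (Q = 2 + (-6 - 1*2) = 2 + (-6 - 2) = 2 - 8 = -6)
S(I) = -7/(6 + I) (S(I) = (-1 - 6)/(I + 6) = -7/(6 + I))
r(u, y) = 97 + y
a = -69656 (a = -9 + (-106 - 353*197) = -9 + (-106 - 69541) = -9 - 69647 = -69656)
r(343, S(k)) - a = (97 - 7/(6 + 18)) - 1*(-69656) = (97 - 7/24) + 69656 = 2321/24 + 69656 = 1674065/24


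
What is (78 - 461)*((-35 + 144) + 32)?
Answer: -54003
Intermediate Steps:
(78 - 461)*((-35 + 144) + 32) = -383*(109 + 32) = -383*141 = -54003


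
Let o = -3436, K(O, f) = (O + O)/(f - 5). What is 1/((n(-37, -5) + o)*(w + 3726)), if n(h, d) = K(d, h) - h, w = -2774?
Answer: -3/9706864 ≈ -3.0906e-7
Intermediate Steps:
K(O, f) = 2*O/(-5 + f) (K(O, f) = (2*O)/(-5 + f) = 2*O/(-5 + f))
n(h, d) = -h + 2*d/(-5 + h) (n(h, d) = 2*d/(-5 + h) - h = -h + 2*d/(-5 + h))
1/((n(-37, -5) + o)*(w + 3726)) = 1/(((2*(-5) - 1*(-37)*(-5 - 37))/(-5 - 37) - 3436)*(-2774 + 3726)) = 1/(((-10 - 1*(-37)*(-42))/(-42) - 3436)*952) = 1/((-(-10 - 1554)/42 - 3436)*952) = 1/((-1/42*(-1564) - 3436)*952) = 1/((782/21 - 3436)*952) = 1/(-71374/21*952) = 1/(-9706864/3) = -3/9706864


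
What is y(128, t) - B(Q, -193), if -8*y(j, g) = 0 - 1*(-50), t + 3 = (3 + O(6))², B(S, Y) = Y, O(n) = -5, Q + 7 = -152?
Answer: 747/4 ≈ 186.75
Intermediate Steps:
Q = -159 (Q = -7 - 152 = -159)
t = 1 (t = -3 + (3 - 5)² = -3 + (-2)² = -3 + 4 = 1)
y(j, g) = -25/4 (y(j, g) = -(0 - 1*(-50))/8 = -(0 + 50)/8 = -⅛*50 = -25/4)
y(128, t) - B(Q, -193) = -25/4 - 1*(-193) = -25/4 + 193 = 747/4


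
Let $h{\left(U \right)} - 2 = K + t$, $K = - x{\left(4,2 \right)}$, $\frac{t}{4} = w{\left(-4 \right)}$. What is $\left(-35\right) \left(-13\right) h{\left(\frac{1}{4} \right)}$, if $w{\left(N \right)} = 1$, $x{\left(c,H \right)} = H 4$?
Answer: $-910$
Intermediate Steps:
$x{\left(c,H \right)} = 4 H$
$t = 4$ ($t = 4 \cdot 1 = 4$)
$K = -8$ ($K = - 4 \cdot 2 = \left(-1\right) 8 = -8$)
$h{\left(U \right)} = -2$ ($h{\left(U \right)} = 2 + \left(-8 + 4\right) = 2 - 4 = -2$)
$\left(-35\right) \left(-13\right) h{\left(\frac{1}{4} \right)} = \left(-35\right) \left(-13\right) \left(-2\right) = 455 \left(-2\right) = -910$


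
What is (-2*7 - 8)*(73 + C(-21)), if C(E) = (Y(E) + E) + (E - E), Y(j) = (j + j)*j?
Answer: -20548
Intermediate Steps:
Y(j) = 2*j² (Y(j) = (2*j)*j = 2*j²)
C(E) = E + 2*E² (C(E) = (2*E² + E) + (E - E) = (E + 2*E²) + 0 = E + 2*E²)
(-2*7 - 8)*(73 + C(-21)) = (-2*7 - 8)*(73 - 21*(1 + 2*(-21))) = (-14 - 8)*(73 - 21*(1 - 42)) = -22*(73 - 21*(-41)) = -22*(73 + 861) = -22*934 = -20548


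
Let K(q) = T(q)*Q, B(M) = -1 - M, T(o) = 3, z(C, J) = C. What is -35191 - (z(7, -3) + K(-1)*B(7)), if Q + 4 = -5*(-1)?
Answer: -35174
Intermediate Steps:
Q = 1 (Q = -4 - 5*(-1) = -4 + 5 = 1)
K(q) = 3 (K(q) = 3*1 = 3)
-35191 - (z(7, -3) + K(-1)*B(7)) = -35191 - (7 + 3*(-1 - 1*7)) = -35191 - (7 + 3*(-1 - 7)) = -35191 - (7 + 3*(-8)) = -35191 - (7 - 24) = -35191 - 1*(-17) = -35191 + 17 = -35174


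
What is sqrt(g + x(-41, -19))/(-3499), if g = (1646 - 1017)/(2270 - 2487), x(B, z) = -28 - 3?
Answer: -2*I*sqrt(399063)/759283 ≈ -0.001664*I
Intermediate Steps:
x(B, z) = -31
g = -629/217 (g = 629/(-217) = 629*(-1/217) = -629/217 ≈ -2.8986)
sqrt(g + x(-41, -19))/(-3499) = sqrt(-629/217 - 31)/(-3499) = sqrt(-7356/217)*(-1/3499) = (2*I*sqrt(399063)/217)*(-1/3499) = -2*I*sqrt(399063)/759283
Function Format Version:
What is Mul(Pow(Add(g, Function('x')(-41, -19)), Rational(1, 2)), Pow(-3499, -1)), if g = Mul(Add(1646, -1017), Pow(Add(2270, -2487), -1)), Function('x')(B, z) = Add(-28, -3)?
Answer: Mul(Rational(-2, 759283), I, Pow(399063, Rational(1, 2))) ≈ Mul(-0.0016640, I)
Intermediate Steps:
Function('x')(B, z) = -31
g = Rational(-629, 217) (g = Mul(629, Pow(-217, -1)) = Mul(629, Rational(-1, 217)) = Rational(-629, 217) ≈ -2.8986)
Mul(Pow(Add(g, Function('x')(-41, -19)), Rational(1, 2)), Pow(-3499, -1)) = Mul(Pow(Add(Rational(-629, 217), -31), Rational(1, 2)), Pow(-3499, -1)) = Mul(Pow(Rational(-7356, 217), Rational(1, 2)), Rational(-1, 3499)) = Mul(Mul(Rational(2, 217), I, Pow(399063, Rational(1, 2))), Rational(-1, 3499)) = Mul(Rational(-2, 759283), I, Pow(399063, Rational(1, 2)))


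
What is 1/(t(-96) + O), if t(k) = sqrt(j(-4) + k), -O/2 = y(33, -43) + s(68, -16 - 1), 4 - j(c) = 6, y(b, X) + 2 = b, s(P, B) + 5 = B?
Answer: -9/211 - 7*I*sqrt(2)/422 ≈ -0.042654 - 0.023459*I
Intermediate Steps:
s(P, B) = -5 + B
y(b, X) = -2 + b
j(c) = -2 (j(c) = 4 - 1*6 = 4 - 6 = -2)
O = -18 (O = -2*((-2 + 33) + (-5 + (-16 - 1))) = -2*(31 + (-5 - 17)) = -2*(31 - 22) = -2*9 = -18)
t(k) = sqrt(-2 + k)
1/(t(-96) + O) = 1/(sqrt(-2 - 96) - 18) = 1/(sqrt(-98) - 18) = 1/(7*I*sqrt(2) - 18) = 1/(-18 + 7*I*sqrt(2))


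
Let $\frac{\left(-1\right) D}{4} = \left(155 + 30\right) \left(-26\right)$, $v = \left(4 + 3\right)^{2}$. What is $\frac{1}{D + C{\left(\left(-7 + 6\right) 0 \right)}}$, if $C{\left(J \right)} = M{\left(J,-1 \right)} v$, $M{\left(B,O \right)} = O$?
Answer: $\frac{1}{19191} \approx 5.2108 \cdot 10^{-5}$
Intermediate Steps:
$v = 49$ ($v = 7^{2} = 49$)
$D = 19240$ ($D = - 4 \left(155 + 30\right) \left(-26\right) = - 4 \cdot 185 \left(-26\right) = \left(-4\right) \left(-4810\right) = 19240$)
$C{\left(J \right)} = -49$ ($C{\left(J \right)} = \left(-1\right) 49 = -49$)
$\frac{1}{D + C{\left(\left(-7 + 6\right) 0 \right)}} = \frac{1}{19240 - 49} = \frac{1}{19191}$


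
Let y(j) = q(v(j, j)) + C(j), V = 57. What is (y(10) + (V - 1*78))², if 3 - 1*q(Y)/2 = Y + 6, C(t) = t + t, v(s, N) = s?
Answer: 729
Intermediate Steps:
C(t) = 2*t
q(Y) = -6 - 2*Y (q(Y) = 6 - 2*(Y + 6) = 6 - 2*(6 + Y) = 6 + (-12 - 2*Y) = -6 - 2*Y)
y(j) = -6 (y(j) = (-6 - 2*j) + 2*j = -6)
(y(10) + (V - 1*78))² = (-6 + (57 - 1*78))² = (-6 + (57 - 78))² = (-6 - 21)² = (-27)² = 729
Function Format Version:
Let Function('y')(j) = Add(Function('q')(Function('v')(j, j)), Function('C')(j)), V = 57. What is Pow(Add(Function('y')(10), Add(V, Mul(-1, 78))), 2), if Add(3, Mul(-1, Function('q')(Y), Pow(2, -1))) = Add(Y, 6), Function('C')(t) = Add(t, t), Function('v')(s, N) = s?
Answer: 729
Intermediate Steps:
Function('C')(t) = Mul(2, t)
Function('q')(Y) = Add(-6, Mul(-2, Y)) (Function('q')(Y) = Add(6, Mul(-2, Add(Y, 6))) = Add(6, Mul(-2, Add(6, Y))) = Add(6, Add(-12, Mul(-2, Y))) = Add(-6, Mul(-2, Y)))
Function('y')(j) = -6 (Function('y')(j) = Add(Add(-6, Mul(-2, j)), Mul(2, j)) = -6)
Pow(Add(Function('y')(10), Add(V, Mul(-1, 78))), 2) = Pow(Add(-6, Add(57, Mul(-1, 78))), 2) = Pow(Add(-6, Add(57, -78)), 2) = Pow(Add(-6, -21), 2) = Pow(-27, 2) = 729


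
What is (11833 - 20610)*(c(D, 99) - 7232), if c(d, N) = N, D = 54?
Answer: 62606341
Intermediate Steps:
(11833 - 20610)*(c(D, 99) - 7232) = (11833 - 20610)*(99 - 7232) = -8777*(-7133) = 62606341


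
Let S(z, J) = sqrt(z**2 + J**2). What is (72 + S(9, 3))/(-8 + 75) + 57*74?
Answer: 282678/67 + 3*sqrt(10)/67 ≈ 4219.2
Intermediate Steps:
S(z, J) = sqrt(J**2 + z**2)
(72 + S(9, 3))/(-8 + 75) + 57*74 = (72 + sqrt(3**2 + 9**2))/(-8 + 75) + 57*74 = (72 + sqrt(9 + 81))/67 + 4218 = (72 + sqrt(90))*(1/67) + 4218 = (72 + 3*sqrt(10))*(1/67) + 4218 = (72/67 + 3*sqrt(10)/67) + 4218 = 282678/67 + 3*sqrt(10)/67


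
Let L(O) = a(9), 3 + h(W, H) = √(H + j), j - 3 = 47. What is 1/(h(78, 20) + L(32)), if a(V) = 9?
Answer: -3/17 + √70/34 ≈ 0.069606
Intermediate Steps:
j = 50 (j = 3 + 47 = 50)
h(W, H) = -3 + √(50 + H) (h(W, H) = -3 + √(H + 50) = -3 + √(50 + H))
L(O) = 9
1/(h(78, 20) + L(32)) = 1/((-3 + √(50 + 20)) + 9) = 1/((-3 + √70) + 9) = 1/(6 + √70)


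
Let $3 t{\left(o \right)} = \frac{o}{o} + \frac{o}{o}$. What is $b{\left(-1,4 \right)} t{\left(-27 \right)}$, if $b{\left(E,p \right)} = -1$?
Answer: $- \frac{2}{3} \approx -0.66667$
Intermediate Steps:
$t{\left(o \right)} = \frac{2}{3}$ ($t{\left(o \right)} = \frac{\frac{o}{o} + \frac{o}{o}}{3} = \frac{1 + 1}{3} = \frac{1}{3} \cdot 2 = \frac{2}{3}$)
$b{\left(-1,4 \right)} t{\left(-27 \right)} = \left(-1\right) \frac{2}{3} = - \frac{2}{3}$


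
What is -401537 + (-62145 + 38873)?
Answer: -424809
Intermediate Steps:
-401537 + (-62145 + 38873) = -401537 - 23272 = -424809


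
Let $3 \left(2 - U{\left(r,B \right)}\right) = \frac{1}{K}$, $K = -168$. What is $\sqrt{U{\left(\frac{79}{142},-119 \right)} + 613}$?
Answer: $\frac{\sqrt{4339454}}{84} \approx 24.799$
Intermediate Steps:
$U{\left(r,B \right)} = \frac{1009}{504}$ ($U{\left(r,B \right)} = 2 - \frac{1}{3 \left(-168\right)} = 2 - - \frac{1}{504} = 2 + \frac{1}{504} = \frac{1009}{504}$)
$\sqrt{U{\left(\frac{79}{142},-119 \right)} + 613} = \sqrt{\frac{1009}{504} + 613} = \sqrt{\frac{309961}{504}} = \frac{\sqrt{4339454}}{84}$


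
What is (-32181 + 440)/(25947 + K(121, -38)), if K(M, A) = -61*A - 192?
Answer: -31741/28073 ≈ -1.1307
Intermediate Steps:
K(M, A) = -192 - 61*A
(-32181 + 440)/(25947 + K(121, -38)) = (-32181 + 440)/(25947 + (-192 - 61*(-38))) = -31741/(25947 + (-192 + 2318)) = -31741/(25947 + 2126) = -31741/28073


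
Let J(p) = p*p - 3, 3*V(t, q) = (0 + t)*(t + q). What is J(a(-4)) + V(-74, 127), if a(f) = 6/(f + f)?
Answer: -62869/48 ≈ -1309.8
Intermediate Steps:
V(t, q) = t*(q + t)/3 (V(t, q) = ((0 + t)*(t + q))/3 = (t*(q + t))/3 = t*(q + t)/3)
a(f) = 3/f (a(f) = 6/((2*f)) = 6*(1/(2*f)) = 3/f)
J(p) = -3 + p² (J(p) = p² - 3 = -3 + p²)
J(a(-4)) + V(-74, 127) = (-3 + (3/(-4))²) + (⅓)*(-74)*(127 - 74) = (-3 + (3*(-¼))²) + (⅓)*(-74)*53 = (-3 + (-¾)²) - 3922/3 = (-3 + 9/16) - 3922/3 = -39/16 - 3922/3 = -62869/48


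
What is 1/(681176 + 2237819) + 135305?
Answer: 394954618476/2918995 ≈ 1.3531e+5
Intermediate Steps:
1/(681176 + 2237819) + 135305 = 1/2918995 + 135305 = 394954618476/2918995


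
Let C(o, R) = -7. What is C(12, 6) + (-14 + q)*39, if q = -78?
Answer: -3595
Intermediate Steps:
C(12, 6) + (-14 + q)*39 = -7 + (-14 - 78)*39 = -7 - 92*39 = -7 - 3588 = -3595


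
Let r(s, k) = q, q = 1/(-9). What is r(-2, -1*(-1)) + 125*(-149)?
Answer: -167626/9 ≈ -18625.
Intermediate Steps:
q = -⅑ ≈ -0.11111
r(s, k) = -⅑
r(-2, -1*(-1)) + 125*(-149) = -⅑ + 125*(-149) = -⅑ - 18625 = -167626/9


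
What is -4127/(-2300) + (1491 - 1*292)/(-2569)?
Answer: 7844563/5908700 ≈ 1.3276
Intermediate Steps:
-4127/(-2300) + (1491 - 1*292)/(-2569) = -4127*(-1/2300) + (1491 - 292)*(-1/2569) = 4127/2300 + 1199*(-1/2569) = 4127/2300 - 1199/2569 = 7844563/5908700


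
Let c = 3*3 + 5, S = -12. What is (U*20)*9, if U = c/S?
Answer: -210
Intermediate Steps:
c = 14 (c = 9 + 5 = 14)
U = -7/6 (U = 14/(-12) = 14*(-1/12) = -7/6 ≈ -1.1667)
(U*20)*9 = -7/6*20*9 = -70/3*9 = -210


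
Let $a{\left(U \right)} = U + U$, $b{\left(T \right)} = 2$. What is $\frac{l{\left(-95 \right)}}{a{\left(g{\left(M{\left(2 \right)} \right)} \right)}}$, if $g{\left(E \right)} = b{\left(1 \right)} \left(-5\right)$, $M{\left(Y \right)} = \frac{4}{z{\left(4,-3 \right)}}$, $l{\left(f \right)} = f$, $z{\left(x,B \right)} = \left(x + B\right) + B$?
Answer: $\frac{19}{4} \approx 4.75$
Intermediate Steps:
$z{\left(x,B \right)} = x + 2 B$ ($z{\left(x,B \right)} = \left(B + x\right) + B = x + 2 B$)
$M{\left(Y \right)} = -2$ ($M{\left(Y \right)} = \frac{4}{4 + 2 \left(-3\right)} = \frac{4}{4 - 6} = \frac{4}{-2} = 4 \left(- \frac{1}{2}\right) = -2$)
$g{\left(E \right)} = -10$ ($g{\left(E \right)} = 2 \left(-5\right) = -10$)
$a{\left(U \right)} = 2 U$
$\frac{l{\left(-95 \right)}}{a{\left(g{\left(M{\left(2 \right)} \right)} \right)}} = - \frac{95}{2 \left(-10\right)} = - \frac{95}{-20} = \left(-95\right) \left(- \frac{1}{20}\right) = \frac{19}{4}$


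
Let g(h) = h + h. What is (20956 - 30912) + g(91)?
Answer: -9774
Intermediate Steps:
g(h) = 2*h
(20956 - 30912) + g(91) = (20956 - 30912) + 2*91 = -9956 + 182 = -9774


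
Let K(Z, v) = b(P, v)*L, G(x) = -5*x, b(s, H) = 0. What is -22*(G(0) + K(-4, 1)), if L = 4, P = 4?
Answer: 0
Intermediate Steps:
K(Z, v) = 0 (K(Z, v) = 0*4 = 0)
-22*(G(0) + K(-4, 1)) = -22*(-5*0 + 0) = -22*(0 + 0) = -22*0 = 0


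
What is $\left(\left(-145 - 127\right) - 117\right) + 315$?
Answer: $-74$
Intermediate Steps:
$\left(\left(-145 - 127\right) - 117\right) + 315 = \left(-272 - 117\right) + 315 = -389 + 315 = -74$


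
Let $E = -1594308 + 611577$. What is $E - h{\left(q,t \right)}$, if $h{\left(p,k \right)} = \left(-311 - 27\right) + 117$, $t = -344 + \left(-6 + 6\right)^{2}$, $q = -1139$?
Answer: $-982510$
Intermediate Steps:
$E = -982731$
$t = -344$ ($t = -344 + 0^{2} = -344 + 0 = -344$)
$h{\left(p,k \right)} = -221$ ($h{\left(p,k \right)} = -338 + 117 = -221$)
$E - h{\left(q,t \right)} = -982731 - -221 = -982731 + 221 = -982510$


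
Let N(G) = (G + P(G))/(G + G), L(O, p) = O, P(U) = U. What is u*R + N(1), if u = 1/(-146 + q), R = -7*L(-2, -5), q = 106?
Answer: 13/20 ≈ 0.65000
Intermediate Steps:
N(G) = 1 (N(G) = (G + G)/(G + G) = (2*G)/((2*G)) = (2*G)*(1/(2*G)) = 1)
R = 14 (R = -7*(-2) = 14)
u = -1/40 (u = 1/(-146 + 106) = 1/(-40) = -1/40 ≈ -0.025000)
u*R + N(1) = -1/40*14 + 1 = -7/20 + 1 = 13/20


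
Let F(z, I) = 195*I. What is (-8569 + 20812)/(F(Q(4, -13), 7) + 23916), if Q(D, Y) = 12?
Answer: 77/159 ≈ 0.48428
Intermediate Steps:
(-8569 + 20812)/(F(Q(4, -13), 7) + 23916) = (-8569 + 20812)/(195*7 + 23916) = 12243/(1365 + 23916) = 12243/25281 = 12243*(1/25281) = 77/159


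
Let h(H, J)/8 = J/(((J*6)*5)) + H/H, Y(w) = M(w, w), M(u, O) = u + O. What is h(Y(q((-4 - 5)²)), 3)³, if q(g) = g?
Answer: 1906624/3375 ≈ 564.93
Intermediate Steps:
M(u, O) = O + u
Y(w) = 2*w (Y(w) = w + w = 2*w)
h(H, J) = 124/15 (h(H, J) = 8*(J/(((J*6)*5)) + H/H) = 8*(J/(((6*J)*5)) + 1) = 8*(J/((30*J)) + 1) = 8*(J*(1/(30*J)) + 1) = 8*(1/30 + 1) = 8*(31/30) = 124/15)
h(Y(q((-4 - 5)²)), 3)³ = (124/15)³ = 1906624/3375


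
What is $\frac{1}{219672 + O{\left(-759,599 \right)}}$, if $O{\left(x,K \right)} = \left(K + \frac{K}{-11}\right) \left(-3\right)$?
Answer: $\frac{11}{2398422} \approx 4.5863 \cdot 10^{-6}$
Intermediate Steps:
$O{\left(x,K \right)} = - \frac{30 K}{11}$ ($O{\left(x,K \right)} = \left(K + K \left(- \frac{1}{11}\right)\right) \left(-3\right) = \left(K - \frac{K}{11}\right) \left(-3\right) = \frac{10 K}{11} \left(-3\right) = - \frac{30 K}{11}$)
$\frac{1}{219672 + O{\left(-759,599 \right)}} = \frac{1}{219672 - \frac{17970}{11}} = \frac{1}{\frac{2398422}{11}} = \frac{11}{2398422}$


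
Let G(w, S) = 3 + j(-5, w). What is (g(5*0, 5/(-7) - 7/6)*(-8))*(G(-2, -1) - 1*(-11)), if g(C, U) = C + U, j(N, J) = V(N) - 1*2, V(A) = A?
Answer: 316/3 ≈ 105.33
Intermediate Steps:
j(N, J) = -2 + N (j(N, J) = N - 1*2 = N - 2 = -2 + N)
G(w, S) = -4 (G(w, S) = 3 + (-2 - 5) = 3 - 7 = -4)
(g(5*0, 5/(-7) - 7/6)*(-8))*(G(-2, -1) - 1*(-11)) = ((5*0 + (5/(-7) - 7/6))*(-8))*(-4 - 1*(-11)) = ((0 + (5*(-⅐) - 7*⅙))*(-8))*(-4 + 11) = ((0 + (-5/7 - 7/6))*(-8))*7 = ((0 - 79/42)*(-8))*7 = -79/42*(-8)*7 = (316/21)*7 = 316/3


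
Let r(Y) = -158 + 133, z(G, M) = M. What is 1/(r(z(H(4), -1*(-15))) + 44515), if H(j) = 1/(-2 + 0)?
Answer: 1/44490 ≈ 2.2477e-5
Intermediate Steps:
H(j) = -½ (H(j) = 1/(-2) = -½)
r(Y) = -25
1/(r(z(H(4), -1*(-15))) + 44515) = 1/(-25 + 44515) = 1/44490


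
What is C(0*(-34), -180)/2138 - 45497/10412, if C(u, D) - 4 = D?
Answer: -49552549/11130428 ≈ -4.4520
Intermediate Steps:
C(u, D) = 4 + D
C(0*(-34), -180)/2138 - 45497/10412 = (4 - 180)/2138 - 45497/10412 = -176*1/2138 - 45497*1/10412 = -88/1069 - 45497/10412 = -49552549/11130428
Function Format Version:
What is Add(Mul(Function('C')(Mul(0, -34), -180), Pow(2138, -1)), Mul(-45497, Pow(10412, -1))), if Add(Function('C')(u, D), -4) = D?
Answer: Rational(-49552549, 11130428) ≈ -4.4520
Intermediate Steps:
Function('C')(u, D) = Add(4, D)
Add(Mul(Function('C')(Mul(0, -34), -180), Pow(2138, -1)), Mul(-45497, Pow(10412, -1))) = Add(Mul(Add(4, -180), Pow(2138, -1)), Mul(-45497, Pow(10412, -1))) = Add(Mul(-176, Rational(1, 2138)), Mul(-45497, Rational(1, 10412))) = Add(Rational(-88, 1069), Rational(-45497, 10412)) = Rational(-49552549, 11130428)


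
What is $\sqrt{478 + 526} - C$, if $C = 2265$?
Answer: $-2265 + 2 \sqrt{251} \approx -2233.3$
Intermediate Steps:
$\sqrt{478 + 526} - C = \sqrt{478 + 526} - 2265 = \sqrt{1004} - 2265 = 2 \sqrt{251} - 2265 = -2265 + 2 \sqrt{251}$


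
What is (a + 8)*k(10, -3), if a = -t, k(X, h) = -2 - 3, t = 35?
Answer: 135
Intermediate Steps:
k(X, h) = -5
a = -35 (a = -1*35 = -35)
(a + 8)*k(10, -3) = (-35 + 8)*(-5) = -27*(-5) = 135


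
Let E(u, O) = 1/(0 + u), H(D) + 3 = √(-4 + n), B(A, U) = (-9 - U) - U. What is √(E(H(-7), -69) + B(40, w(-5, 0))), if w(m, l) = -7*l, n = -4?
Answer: √(-9 + 1/(-3 + 2*I*√2)) ≈ 0.02746 - 3.0294*I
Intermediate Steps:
B(A, U) = -9 - 2*U
H(D) = -3 + 2*I*√2 (H(D) = -3 + √(-4 - 4) = -3 + √(-8) = -3 + 2*I*√2)
E(u, O) = 1/u
√(E(H(-7), -69) + B(40, w(-5, 0))) = √(1/(-3 + 2*I*√2) + (-9 - (-14)*0)) = √(1/(-3 + 2*I*√2) + (-9 - 2*0)) = √(1/(-3 + 2*I*√2) + (-9 + 0)) = √(1/(-3 + 2*I*√2) - 9) = √(-9 + 1/(-3 + 2*I*√2))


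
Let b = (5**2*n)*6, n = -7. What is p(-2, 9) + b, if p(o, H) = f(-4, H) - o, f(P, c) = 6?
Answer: -1042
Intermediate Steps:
b = -1050 (b = (5**2*(-7))*6 = (25*(-7))*6 = -175*6 = -1050)
p(o, H) = 6 - o
p(-2, 9) + b = (6 - 1*(-2)) - 1050 = (6 + 2) - 1050 = 8 - 1050 = -1042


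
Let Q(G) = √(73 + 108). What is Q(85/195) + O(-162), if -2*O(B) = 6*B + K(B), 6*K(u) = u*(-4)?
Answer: 432 + √181 ≈ 445.45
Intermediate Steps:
Q(G) = √181
K(u) = -2*u/3 (K(u) = (u*(-4))/6 = (-4*u)/6 = -2*u/3)
O(B) = -8*B/3 (O(B) = -(6*B - 2*B/3)/2 = -8*B/3)
Q(85/195) + O(-162) = √181 - 8/3*(-162) = √181 + 432 = 432 + √181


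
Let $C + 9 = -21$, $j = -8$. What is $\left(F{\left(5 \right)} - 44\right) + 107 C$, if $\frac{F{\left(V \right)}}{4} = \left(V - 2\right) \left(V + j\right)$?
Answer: $-3290$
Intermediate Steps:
$C = -30$ ($C = -9 - 21 = -30$)
$F{\left(V \right)} = 4 \left(-8 + V\right) \left(-2 + V\right)$ ($F{\left(V \right)} = 4 \left(V - 2\right) \left(V - 8\right) = 4 \left(-2 + V\right) \left(-8 + V\right) = 4 \left(-8 + V\right) \left(-2 + V\right)$)
$\left(F{\left(5 \right)} - 44\right) + 107 C = \left(\left(64 - 200 + 4 \cdot 5^{2}\right) - 44\right) + 107 \left(-30\right) = \left(\left(64 - 200 + 4 \cdot 25\right) - 44\right) - 3210 = \left(\left(64 - 200 + 100\right) - 44\right) - 3210 = \left(-36 - 44\right) - 3210 = -80 - 3210 = -3290$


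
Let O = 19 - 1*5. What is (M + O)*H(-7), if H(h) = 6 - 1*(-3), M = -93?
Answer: -711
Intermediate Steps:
H(h) = 9 (H(h) = 6 + 3 = 9)
O = 14 (O = 19 - 5 = 14)
(M + O)*H(-7) = (-93 + 14)*9 = -79*9 = -711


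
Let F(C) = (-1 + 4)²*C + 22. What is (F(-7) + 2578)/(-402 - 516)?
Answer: -2537/918 ≈ -2.7636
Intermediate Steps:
F(C) = 22 + 9*C (F(C) = 3²*C + 22 = 9*C + 22 = 22 + 9*C)
(F(-7) + 2578)/(-402 - 516) = ((22 + 9*(-7)) + 2578)/(-402 - 516) = ((22 - 63) + 2578)/(-918) = (-41 + 2578)*(-1/918) = 2537*(-1/918) = -2537/918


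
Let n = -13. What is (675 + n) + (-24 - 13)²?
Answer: 2031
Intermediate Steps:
(675 + n) + (-24 - 13)² = (675 - 13) + (-24 - 13)² = 662 + (-37)² = 662 + 1369 = 2031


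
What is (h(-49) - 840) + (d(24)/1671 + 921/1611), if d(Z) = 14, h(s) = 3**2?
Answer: -82795358/99703 ≈ -830.42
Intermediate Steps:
h(s) = 9
(h(-49) - 840) + (d(24)/1671 + 921/1611) = (9 - 840) + (14/1671 + 921/1611) = -831 + (14*(1/1671) + 921*(1/1611)) = -831 + (14/1671 + 307/537) = -831 + 57835/99703 = -82795358/99703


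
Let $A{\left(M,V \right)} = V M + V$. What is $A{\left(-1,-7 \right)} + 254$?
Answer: $254$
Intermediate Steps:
$A{\left(M,V \right)} = V + M V$ ($A{\left(M,V \right)} = M V + V = V + M V$)
$A{\left(-1,-7 \right)} + 254 = - 7 \left(1 - 1\right) + 254 = \left(-7\right) 0 + 254 = 0 + 254 = 254$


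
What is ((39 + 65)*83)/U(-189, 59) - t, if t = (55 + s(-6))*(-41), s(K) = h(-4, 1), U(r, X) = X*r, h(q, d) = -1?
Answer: 24679682/11151 ≈ 2213.2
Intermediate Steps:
s(K) = -1
t = -2214 (t = (55 - 1)*(-41) = 54*(-41) = -2214)
((39 + 65)*83)/U(-189, 59) - t = ((39 + 65)*83)/((59*(-189))) - 1*(-2214) = (104*83)/(-11151) + 2214 = 8632*(-1/11151) + 2214 = -8632/11151 + 2214 = 24679682/11151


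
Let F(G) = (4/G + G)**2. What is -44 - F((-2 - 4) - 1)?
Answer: -4965/49 ≈ -101.33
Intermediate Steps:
F(G) = (G + 4/G)**2
-44 - F((-2 - 4) - 1) = -44 - (4 + ((-2 - 4) - 1)**2)**2/((-2 - 4) - 1)**2 = -44 - (4 + (-6 - 1)**2)**2/(-6 - 1)**2 = -44 - (4 + (-7)**2)**2/(-7)**2 = -44 - (4 + 49)**2/49 = -44 - 53**2/49 = -44 - 2809/49 = -4965/49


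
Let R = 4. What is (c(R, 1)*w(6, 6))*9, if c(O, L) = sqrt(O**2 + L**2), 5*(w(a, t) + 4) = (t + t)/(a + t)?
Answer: -171*sqrt(17)/5 ≈ -141.01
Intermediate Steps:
w(a, t) = -4 + 2*t/(5*(a + t)) (w(a, t) = -4 + ((t + t)/(a + t))/5 = -4 + ((2*t)/(a + t))/5 = -4 + (2*t/(a + t))/5 = -4 + 2*t/(5*(a + t)))
c(O, L) = sqrt(L**2 + O**2)
(c(R, 1)*w(6, 6))*9 = (sqrt(1**2 + 4**2)*((-4*6 - 18/5*6)/(6 + 6)))*9 = (sqrt(1 + 16)*((-24 - 108/5)/12))*9 = (sqrt(17)*((1/12)*(-228/5)))*9 = (sqrt(17)*(-19/5))*9 = -19*sqrt(17)/5*9 = -171*sqrt(17)/5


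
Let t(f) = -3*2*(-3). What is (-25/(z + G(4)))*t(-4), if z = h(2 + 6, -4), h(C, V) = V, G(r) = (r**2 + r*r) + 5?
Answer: -150/11 ≈ -13.636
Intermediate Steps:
G(r) = 5 + 2*r**2 (G(r) = (r**2 + r**2) + 5 = 2*r**2 + 5 = 5 + 2*r**2)
z = -4
t(f) = 18 (t(f) = -6*(-3) = 18)
(-25/(z + G(4)))*t(-4) = -25/(-4 + (5 + 2*4**2))*18 = -25/(-4 + (5 + 2*16))*18 = -25/(-4 + (5 + 32))*18 = -25/(-4 + 37)*18 = -25/33*18 = -150/11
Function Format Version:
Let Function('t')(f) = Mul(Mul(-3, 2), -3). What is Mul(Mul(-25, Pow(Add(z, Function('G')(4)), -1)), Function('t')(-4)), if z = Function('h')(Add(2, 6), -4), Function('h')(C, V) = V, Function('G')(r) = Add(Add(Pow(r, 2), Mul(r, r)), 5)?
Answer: Rational(-150, 11) ≈ -13.636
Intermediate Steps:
Function('G')(r) = Add(5, Mul(2, Pow(r, 2))) (Function('G')(r) = Add(Add(Pow(r, 2), Pow(r, 2)), 5) = Add(Mul(2, Pow(r, 2)), 5) = Add(5, Mul(2, Pow(r, 2))))
z = -4
Function('t')(f) = 18 (Function('t')(f) = Mul(-6, -3) = 18)
Mul(Mul(-25, Pow(Add(z, Function('G')(4)), -1)), Function('t')(-4)) = Mul(Mul(-25, Pow(Add(-4, Add(5, Mul(2, Pow(4, 2)))), -1)), 18) = Mul(Mul(-25, Pow(Add(-4, Add(5, Mul(2, 16))), -1)), 18) = Mul(Mul(-25, Pow(Add(-4, Add(5, 32)), -1)), 18) = Mul(Mul(-25, Pow(Add(-4, 37), -1)), 18) = Mul(Mul(-25, Pow(33, -1)), 18) = Mul(Mul(-25, Rational(1, 33)), 18) = Mul(Rational(-25, 33), 18) = Rational(-150, 11)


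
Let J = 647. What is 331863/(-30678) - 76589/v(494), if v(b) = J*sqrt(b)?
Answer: -110621/10226 - 4031*sqrt(494)/16822 ≈ -16.144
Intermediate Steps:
v(b) = 647*sqrt(b)
331863/(-30678) - 76589/v(494) = 331863/(-30678) - 76589*sqrt(494)/319618 = 331863*(-1/30678) - 4031*sqrt(494)/16822 = -110621/10226 - 4031*sqrt(494)/16822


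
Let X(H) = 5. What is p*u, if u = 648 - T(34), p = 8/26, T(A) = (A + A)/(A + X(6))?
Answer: 100816/507 ≈ 198.85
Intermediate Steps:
T(A) = 2*A/(5 + A) (T(A) = (A + A)/(A + 5) = (2*A)/(5 + A) = 2*A/(5 + A))
p = 4/13 (p = 8*(1/26) = 4/13 ≈ 0.30769)
u = 25204/39 (u = 648 - 2*34/(5 + 34) = 648 - 2*34/39 = 648 - 1*68/39 = 648 - 68/39 = 25204/39 ≈ 646.26)
p*u = (4/13)*(25204/39) = 100816/507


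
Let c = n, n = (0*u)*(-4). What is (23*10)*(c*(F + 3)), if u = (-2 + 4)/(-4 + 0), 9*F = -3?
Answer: 0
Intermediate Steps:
F = -1/3 (F = (1/9)*(-3) = -1/3 ≈ -0.33333)
u = -1/2 (u = 2/(-4) = 2*(-1/4) = -1/2 ≈ -0.50000)
n = 0 (n = (0*(-1/2))*(-4) = 0*(-4) = 0)
c = 0
(23*10)*(c*(F + 3)) = (23*10)*(0*(-1/3 + 3)) = 230*(0*(8/3)) = 230*0 = 0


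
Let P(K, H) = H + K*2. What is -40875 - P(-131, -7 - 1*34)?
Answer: -40572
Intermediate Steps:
P(K, H) = H + 2*K
-40875 - P(-131, -7 - 1*34) = -40875 - ((-7 - 1*34) + 2*(-131)) = -40875 - ((-7 - 34) - 262) = -40875 - (-41 - 262) = -40875 - 1*(-303) = -40875 + 303 = -40572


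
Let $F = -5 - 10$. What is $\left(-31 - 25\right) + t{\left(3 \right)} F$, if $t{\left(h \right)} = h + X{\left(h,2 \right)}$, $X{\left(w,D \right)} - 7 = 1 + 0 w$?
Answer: $-221$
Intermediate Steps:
$X{\left(w,D \right)} = 8$ ($X{\left(w,D \right)} = 7 + \left(1 + 0 w\right) = 7 + \left(1 + 0\right) = 7 + 1 = 8$)
$F = -15$ ($F = -5 - 10 = -15$)
$t{\left(h \right)} = 8 + h$ ($t{\left(h \right)} = h + 8 = 8 + h$)
$\left(-31 - 25\right) + t{\left(3 \right)} F = \left(-31 - 25\right) + \left(8 + 3\right) \left(-15\right) = \left(-31 - 25\right) + 11 \left(-15\right) = -56 - 165 = -221$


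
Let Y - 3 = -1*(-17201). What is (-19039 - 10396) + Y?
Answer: -12231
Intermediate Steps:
Y = 17204 (Y = 3 - 1*(-17201) = 3 + 17201 = 17204)
(-19039 - 10396) + Y = (-19039 - 10396) + 17204 = -29435 + 17204 = -12231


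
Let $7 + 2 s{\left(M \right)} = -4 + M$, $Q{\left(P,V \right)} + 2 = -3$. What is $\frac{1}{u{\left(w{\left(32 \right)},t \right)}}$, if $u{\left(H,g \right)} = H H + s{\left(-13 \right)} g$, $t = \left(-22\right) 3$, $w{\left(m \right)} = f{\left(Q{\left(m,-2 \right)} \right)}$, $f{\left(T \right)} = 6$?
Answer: $\frac{1}{828} \approx 0.0012077$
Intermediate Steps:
$Q{\left(P,V \right)} = -5$ ($Q{\left(P,V \right)} = -2 - 3 = -5$)
$w{\left(m \right)} = 6$
$s{\left(M \right)} = - \frac{11}{2} + \frac{M}{2}$ ($s{\left(M \right)} = - \frac{7}{2} + \frac{-4 + M}{2} = - \frac{7}{2} + \left(-2 + \frac{M}{2}\right) = - \frac{11}{2} + \frac{M}{2}$)
$t = -66$
$u{\left(H,g \right)} = H^{2} - 12 g$ ($u{\left(H,g \right)} = H H + \left(- \frac{11}{2} + \frac{1}{2} \left(-13\right)\right) g = H^{2} + \left(- \frac{11}{2} - \frac{13}{2}\right) g = H^{2} - 12 g$)
$\frac{1}{u{\left(w{\left(32 \right)},t \right)}} = \frac{1}{6^{2} - -792} = \frac{1}{36 + 792} = \frac{1}{828}$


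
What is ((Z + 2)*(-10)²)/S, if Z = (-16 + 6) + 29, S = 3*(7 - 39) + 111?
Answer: 140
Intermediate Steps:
S = 15 (S = 3*(-32) + 111 = -96 + 111 = 15)
Z = 19 (Z = -10 + 29 = 19)
((Z + 2)*(-10)²)/S = ((19 + 2)*(-10)²)/15 = (21*100)*(1/15) = 2100*(1/15) = 140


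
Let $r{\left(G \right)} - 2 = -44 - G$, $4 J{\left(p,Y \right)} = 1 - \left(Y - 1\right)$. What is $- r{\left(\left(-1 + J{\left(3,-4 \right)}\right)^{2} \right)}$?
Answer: $\frac{169}{4} \approx 42.25$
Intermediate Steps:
$J{\left(p,Y \right)} = \frac{1}{2} - \frac{Y}{4}$ ($J{\left(p,Y \right)} = \frac{1 - \left(Y - 1\right)}{4} = \frac{1 - \left(-1 + Y\right)}{4} = \frac{2 - Y}{4} = \frac{1}{2} - \frac{Y}{4}$)
$r{\left(G \right)} = -42 - G$ ($r{\left(G \right)} = 2 - \left(44 + G\right) = -42 - G$)
$- r{\left(\left(-1 + J{\left(3,-4 \right)}\right)^{2} \right)} = - (-42 - \left(-1 + \left(\frac{1}{2} - -1\right)\right)^{2}) = - (-42 - \left(-1 + \left(\frac{1}{2} + 1\right)\right)^{2}) = - (-42 - \left(-1 + \frac{3}{2}\right)^{2}) = - (-42 - \left(\frac{1}{2}\right)^{2}) = - (-42 - \frac{1}{4}) = \left(-1\right) \left(- \frac{169}{4}\right) = \frac{169}{4}$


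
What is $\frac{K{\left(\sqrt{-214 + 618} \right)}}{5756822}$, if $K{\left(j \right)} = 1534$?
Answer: $\frac{767}{2878411} \approx 0.00026647$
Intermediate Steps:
$\frac{K{\left(\sqrt{-214 + 618} \right)}}{5756822} = \frac{1534}{5756822} = 1534 \cdot \frac{1}{5756822} = \frac{767}{2878411}$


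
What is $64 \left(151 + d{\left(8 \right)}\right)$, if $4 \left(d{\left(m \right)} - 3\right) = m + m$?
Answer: $10112$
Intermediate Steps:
$d{\left(m \right)} = 3 + \frac{m}{2}$ ($d{\left(m \right)} = 3 + \frac{m + m}{4} = 3 + \frac{2 m}{4} = 3 + \frac{m}{2}$)
$64 \left(151 + d{\left(8 \right)}\right) = 64 \left(151 + \left(3 + \frac{1}{2} \cdot 8\right)\right) = 64 \left(151 + \left(3 + 4\right)\right) = 64 \left(151 + 7\right) = 64 \cdot 158 = 10112$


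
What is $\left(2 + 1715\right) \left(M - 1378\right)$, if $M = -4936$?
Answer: $-10841138$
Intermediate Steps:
$\left(2 + 1715\right) \left(M - 1378\right) = \left(2 + 1715\right) \left(-4936 - 1378\right) = 1717 \left(-6314\right) = -10841138$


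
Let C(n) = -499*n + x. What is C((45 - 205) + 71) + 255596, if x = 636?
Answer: 300643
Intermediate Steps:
C(n) = 636 - 499*n (C(n) = -499*n + 636 = 636 - 499*n)
C((45 - 205) + 71) + 255596 = (636 - 499*((45 - 205) + 71)) + 255596 = (636 - 499*(-160 + 71)) + 255596 = (636 - 499*(-89)) + 255596 = (636 + 44411) + 255596 = 45047 + 255596 = 300643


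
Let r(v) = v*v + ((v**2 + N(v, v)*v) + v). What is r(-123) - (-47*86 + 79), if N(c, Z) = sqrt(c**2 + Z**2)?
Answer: 34098 - 15129*sqrt(2) ≈ 12702.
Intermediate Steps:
N(c, Z) = sqrt(Z**2 + c**2)
r(v) = v + 2*v**2 + v*sqrt(2)*sqrt(v**2) (r(v) = v*v + ((v**2 + sqrt(v**2 + v**2)*v) + v) = v**2 + ((v**2 + sqrt(2*v**2)*v) + v) = v**2 + ((v**2 + (sqrt(2)*sqrt(v**2))*v) + v) = v**2 + ((v**2 + v*sqrt(2)*sqrt(v**2)) + v) = v**2 + (v + v**2 + v*sqrt(2)*sqrt(v**2)) = v + 2*v**2 + v*sqrt(2)*sqrt(v**2))
r(-123) - (-47*86 + 79) = -123*(1 + 2*(-123) + sqrt(2)*sqrt((-123)**2)) - (-47*86 + 79) = -123*(1 - 246 + sqrt(2)*sqrt(15129)) - (-4042 + 79) = -123*(1 - 246 + sqrt(2)*123) - 1*(-3963) = -123*(1 - 246 + 123*sqrt(2)) + 3963 = -123*(-245 + 123*sqrt(2)) + 3963 = (30135 - 15129*sqrt(2)) + 3963 = 34098 - 15129*sqrt(2)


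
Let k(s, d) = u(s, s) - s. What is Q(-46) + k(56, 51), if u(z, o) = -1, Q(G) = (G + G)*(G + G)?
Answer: 8407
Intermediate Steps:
Q(G) = 4*G² (Q(G) = (2*G)*(2*G) = 4*G²)
k(s, d) = -1 - s
Q(-46) + k(56, 51) = 4*(-46)² + (-1 - 1*56) = 4*2116 + (-1 - 56) = 8464 - 57 = 8407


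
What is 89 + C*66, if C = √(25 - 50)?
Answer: 89 + 330*I ≈ 89.0 + 330.0*I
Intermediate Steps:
C = 5*I (C = √(-25) = 5*I ≈ 5.0*I)
89 + C*66 = 89 + (5*I)*66 = 89 + 330*I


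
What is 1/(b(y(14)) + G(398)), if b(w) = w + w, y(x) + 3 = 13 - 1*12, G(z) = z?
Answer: 1/394 ≈ 0.0025381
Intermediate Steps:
y(x) = -2 (y(x) = -3 + (13 - 1*12) = -3 + (13 - 12) = -3 + 1 = -2)
b(w) = 2*w
1/(b(y(14)) + G(398)) = 1/(2*(-2) + 398) = 1/(-4 + 398) = 1/394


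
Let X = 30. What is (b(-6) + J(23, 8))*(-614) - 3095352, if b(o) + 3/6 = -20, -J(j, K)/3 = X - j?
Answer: -3069871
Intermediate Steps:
J(j, K) = -90 + 3*j (J(j, K) = -3*(30 - j) = -90 + 3*j)
b(o) = -41/2 (b(o) = -1/2 - 20 = -41/2)
(b(-6) + J(23, 8))*(-614) - 3095352 = (-41/2 + (-90 + 3*23))*(-614) - 3095352 = (-41/2 + (-90 + 69))*(-614) - 3095352 = (-41/2 - 21)*(-614) - 3095352 = -83/2*(-614) - 3095352 = 25481 - 3095352 = -3069871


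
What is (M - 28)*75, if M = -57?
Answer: -6375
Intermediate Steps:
(M - 28)*75 = (-57 - 28)*75 = -85*75 = -6375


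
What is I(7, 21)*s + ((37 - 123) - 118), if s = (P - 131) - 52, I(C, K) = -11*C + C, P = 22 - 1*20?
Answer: 12466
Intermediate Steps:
P = 2 (P = 22 - 20 = 2)
I(C, K) = -10*C
s = -181 (s = (2 - 131) - 52 = -129 - 52 = -181)
I(7, 21)*s + ((37 - 123) - 118) = -10*7*(-181) + ((37 - 123) - 118) = -70*(-181) + (-86 - 118) = 12670 - 204 = 12466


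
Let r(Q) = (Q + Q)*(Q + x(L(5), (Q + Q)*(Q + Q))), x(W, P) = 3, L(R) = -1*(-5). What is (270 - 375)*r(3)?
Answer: -3780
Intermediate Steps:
L(R) = 5
r(Q) = 2*Q*(3 + Q) (r(Q) = (Q + Q)*(Q + 3) = (2*Q)*(3 + Q) = 2*Q*(3 + Q))
(270 - 375)*r(3) = (270 - 375)*(2*3*(3 + 3)) = -210*3*6 = -105*36 = -3780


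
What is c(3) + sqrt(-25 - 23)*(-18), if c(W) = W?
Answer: 3 - 72*I*sqrt(3) ≈ 3.0 - 124.71*I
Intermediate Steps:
c(3) + sqrt(-25 - 23)*(-18) = 3 + sqrt(-25 - 23)*(-18) = 3 + sqrt(-48)*(-18) = 3 + (4*I*sqrt(3))*(-18) = 3 - 72*I*sqrt(3)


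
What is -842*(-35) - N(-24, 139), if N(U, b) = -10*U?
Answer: 29230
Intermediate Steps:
-842*(-35) - N(-24, 139) = -842*(-35) - (-10)*(-24) = 29470 - 1*240 = 29470 - 240 = 29230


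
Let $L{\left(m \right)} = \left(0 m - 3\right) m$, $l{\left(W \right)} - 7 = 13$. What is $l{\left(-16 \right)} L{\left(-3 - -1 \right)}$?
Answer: $120$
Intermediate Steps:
$l{\left(W \right)} = 20$ ($l{\left(W \right)} = 7 + 13 = 20$)
$L{\left(m \right)} = - 3 m$ ($L{\left(m \right)} = \left(0 - 3\right) m = - 3 m$)
$l{\left(-16 \right)} L{\left(-3 - -1 \right)} = 20 \left(- 3 \left(-3 - -1\right)\right) = 20 \left(- 3 \left(-3 + 1\right)\right) = 20 \left(\left(-3\right) \left(-2\right)\right) = 20 \cdot 6 = 120$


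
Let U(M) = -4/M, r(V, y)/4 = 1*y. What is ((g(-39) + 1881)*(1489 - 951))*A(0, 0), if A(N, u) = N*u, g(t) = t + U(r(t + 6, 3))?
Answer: 0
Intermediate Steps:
r(V, y) = 4*y (r(V, y) = 4*(1*y) = 4*y)
g(t) = -1/3 + t (g(t) = t - 4/(4*3) = t - 4/12 = t - 4*1/12 = t - 1/3 = -1/3 + t)
((g(-39) + 1881)*(1489 - 951))*A(0, 0) = (((-1/3 - 39) + 1881)*(1489 - 951))*(0*0) = ((-118/3 + 1881)*538)*0 = ((5525/3)*538)*0 = (2972450/3)*0 = 0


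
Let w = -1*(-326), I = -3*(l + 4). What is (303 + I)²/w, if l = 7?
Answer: 36450/163 ≈ 223.62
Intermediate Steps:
I = -33 (I = -3*(7 + 4) = -3*11 = -33)
w = 326
(303 + I)²/w = (303 - 33)²/326 = 270²*(1/326) = 72900*(1/326) = 36450/163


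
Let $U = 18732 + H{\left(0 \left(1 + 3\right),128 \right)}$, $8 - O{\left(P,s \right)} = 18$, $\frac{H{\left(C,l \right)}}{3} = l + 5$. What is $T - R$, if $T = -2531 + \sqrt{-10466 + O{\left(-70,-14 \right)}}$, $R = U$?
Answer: $-21662 + 6 i \sqrt{291} \approx -21662.0 + 102.35 i$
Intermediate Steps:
$H{\left(C,l \right)} = 15 + 3 l$ ($H{\left(C,l \right)} = 3 \left(l + 5\right) = 3 \left(5 + l\right) = 15 + 3 l$)
$O{\left(P,s \right)} = -10$ ($O{\left(P,s \right)} = 8 - 18 = -10$)
$U = 19131$ ($U = 18732 + \left(15 + 3 \cdot 128\right) = 18732 + \left(15 + 384\right) = 18732 + 399 = 19131$)
$R = 19131$
$T = -2531 + 6 i \sqrt{291}$ ($T = -2531 + \sqrt{-10466 - 10} = -2531 + \sqrt{-10476} = -2531 + 6 i \sqrt{291} \approx -2531.0 + 102.35 i$)
$T - R = \left(-2531 + 6 i \sqrt{291}\right) - 19131 = -21662 + 6 i \sqrt{291}$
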